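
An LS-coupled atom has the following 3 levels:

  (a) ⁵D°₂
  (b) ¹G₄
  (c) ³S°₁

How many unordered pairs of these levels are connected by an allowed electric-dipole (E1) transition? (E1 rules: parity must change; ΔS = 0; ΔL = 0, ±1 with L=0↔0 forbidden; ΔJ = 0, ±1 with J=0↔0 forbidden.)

0

(a)–(b): forbidden (ΔS, ΔL, ΔJ).
(a)–(c): forbidden (parity, ΔS, ΔL).
(b)–(c): forbidden (ΔS, ΔL, ΔJ).
Allowed pairs: 0 of 3.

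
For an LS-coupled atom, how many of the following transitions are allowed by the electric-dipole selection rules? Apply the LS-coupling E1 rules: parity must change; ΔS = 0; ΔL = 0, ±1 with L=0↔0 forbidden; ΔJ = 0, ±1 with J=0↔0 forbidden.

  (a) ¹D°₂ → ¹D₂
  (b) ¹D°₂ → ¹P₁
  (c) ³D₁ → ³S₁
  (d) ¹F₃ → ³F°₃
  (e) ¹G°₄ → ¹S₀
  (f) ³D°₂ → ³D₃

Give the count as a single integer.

3

(a) allowed
(b) allowed
(c) forbidden (parity, ΔL fail)
(d) forbidden (ΔS fails)
(e) forbidden (ΔL, ΔJ fail)
(f) allowed
Total allowed: 3 of 6.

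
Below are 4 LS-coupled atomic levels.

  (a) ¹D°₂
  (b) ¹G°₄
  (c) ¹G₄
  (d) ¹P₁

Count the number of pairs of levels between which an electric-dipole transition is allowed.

(a)–(b): forbidden (parity, ΔL, ΔJ).
(a)–(c): forbidden (ΔL, ΔJ).
(a)–(d): allowed.
(b)–(c): allowed.
(b)–(d): forbidden (ΔL, ΔJ).
(c)–(d): forbidden (parity, ΔL, ΔJ).
Allowed pairs: 2 of 6.

2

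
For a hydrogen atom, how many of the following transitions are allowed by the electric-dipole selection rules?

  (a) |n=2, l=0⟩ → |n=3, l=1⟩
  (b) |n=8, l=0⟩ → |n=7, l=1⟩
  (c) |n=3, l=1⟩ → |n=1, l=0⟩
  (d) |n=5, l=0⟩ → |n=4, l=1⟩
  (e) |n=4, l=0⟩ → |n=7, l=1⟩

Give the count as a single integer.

(a) allowed
(b) allowed
(c) allowed
(d) allowed
(e) allowed
Total allowed: 5 of 5.

5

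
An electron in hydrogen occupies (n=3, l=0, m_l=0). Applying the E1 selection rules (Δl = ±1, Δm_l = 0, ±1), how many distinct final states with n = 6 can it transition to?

E1 requires Δl = ±1, so l_f ∈ {-1, 1}; with 0 ≤ l_f ≤ n_f−1 = 5, the allowed l_f values are {1}.
For l_f = 1: m_f ∈ {m_i−1, m_i, m_i+1} ∩ [−1, 1] = {-1, 0, 1} → 3 states.
Total: 3.

3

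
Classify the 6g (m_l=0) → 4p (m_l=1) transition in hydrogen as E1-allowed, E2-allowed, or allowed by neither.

Δl = 1 − 4 = -3; l_i + l_f = 5.
Δm_l = +1.
E1 (Δl = ±1, |Δm_l| ≤ 1): not satisfied.
E2 (Δl = 0,±2, l_i+l_f ≥ 2, |Δm_l| ≤ 2): not satisfied.

neither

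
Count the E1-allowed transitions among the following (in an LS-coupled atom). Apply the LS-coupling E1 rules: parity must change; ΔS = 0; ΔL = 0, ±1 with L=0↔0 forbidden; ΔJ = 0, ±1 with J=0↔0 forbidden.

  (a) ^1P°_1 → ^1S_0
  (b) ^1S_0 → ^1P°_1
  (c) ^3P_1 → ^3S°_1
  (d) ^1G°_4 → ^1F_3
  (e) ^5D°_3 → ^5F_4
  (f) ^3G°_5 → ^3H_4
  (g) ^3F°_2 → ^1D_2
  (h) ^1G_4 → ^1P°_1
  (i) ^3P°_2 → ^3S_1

7

(a) allowed
(b) allowed
(c) allowed
(d) allowed
(e) allowed
(f) allowed
(g) forbidden (ΔS fails)
(h) forbidden (ΔL, ΔJ fail)
(i) allowed
Total allowed: 7 of 9.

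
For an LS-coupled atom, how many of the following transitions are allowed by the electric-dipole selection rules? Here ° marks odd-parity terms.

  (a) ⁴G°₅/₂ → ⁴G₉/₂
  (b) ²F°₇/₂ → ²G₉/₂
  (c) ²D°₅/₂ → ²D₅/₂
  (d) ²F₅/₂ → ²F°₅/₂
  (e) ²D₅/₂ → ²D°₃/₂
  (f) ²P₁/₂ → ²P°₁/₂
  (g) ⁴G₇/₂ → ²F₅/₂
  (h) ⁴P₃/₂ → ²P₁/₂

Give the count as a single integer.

(a) forbidden (ΔJ fails)
(b) allowed
(c) allowed
(d) allowed
(e) allowed
(f) allowed
(g) forbidden (parity, ΔS fail)
(h) forbidden (parity, ΔS fail)
Total allowed: 5 of 8.

5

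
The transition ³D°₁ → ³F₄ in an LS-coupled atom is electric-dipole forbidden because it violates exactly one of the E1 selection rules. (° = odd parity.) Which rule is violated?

the ΔJ = 0, ±1 rule

ΔL = 0, ±1 (not L=0↔0): L: 2 → 3, ΔL = +1 — satisfied.
ΔS = 0: S: 1 → 1 — satisfied.
Parity must change: odd → even — satisfied.
ΔJ = 0, ±1 (not J=0↔0): J: 1 → 4, ΔJ = +3 — violated.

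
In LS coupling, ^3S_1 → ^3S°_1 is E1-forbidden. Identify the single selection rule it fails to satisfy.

Initial level: S=1, L=0, J=1, parity even. Final level: S=1, L=0, J=1, parity odd.
ΔL = 0, ±1 (not L=0↔0): L: 0 → 0, ΔL = +0 — fails.
ΔJ = 0, ±1 (not J=0↔0): J: 1 → 1, ΔJ = +0 — passes.
Parity must change: even → odd — passes.
ΔS = 0: S: 1 → 1 — passes.

the L=0 ↔ L=0 exclusion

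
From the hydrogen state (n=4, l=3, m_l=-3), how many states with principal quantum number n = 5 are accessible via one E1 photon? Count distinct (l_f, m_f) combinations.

E1 requires Δl = ±1, so l_f ∈ {2, 4}; with 0 ≤ l_f ≤ n_f−1 = 4, the allowed l_f values are {2, 4}.
For l_f = 2: m_f ∈ {m_i−1, m_i, m_i+1} ∩ [−2, 2] = {-2} → 1 state.
For l_f = 4: m_f ∈ {m_i−1, m_i, m_i+1} ∩ [−4, 4] = {-4, -3, -2} → 3 states.
Total: 4.

4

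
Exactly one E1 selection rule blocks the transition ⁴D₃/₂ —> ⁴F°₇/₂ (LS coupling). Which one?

the ΔJ = 0, ±1 rule

Reading off the term symbols: S 3/2→3/2, L 2→3, J 3/2→7/2, parity even→odd.
Parity must change: even → odd — ✓.
ΔS = 0: S: 3/2 → 3/2 — ✓.
ΔL = 0, ±1 (not L=0↔0): L: 2 → 3, ΔL = +1 — ✓.
ΔJ = 0, ±1 (not J=0↔0): J: 3/2 → 7/2, ΔJ = +2 — ✗.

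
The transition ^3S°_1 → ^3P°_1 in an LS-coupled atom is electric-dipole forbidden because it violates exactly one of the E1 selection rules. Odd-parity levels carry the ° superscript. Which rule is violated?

parity

Reading off the term symbols: S 1→1, L 0→1, J 1→1, parity odd→odd.
Parity must change: odd → odd — fails.
ΔS = 0: S: 1 → 1 — ok.
ΔL = 0, ±1 (not L=0↔0): L: 0 → 1, ΔL = +1 — ok.
ΔJ = 0, ±1 (not J=0↔0): J: 1 → 1, ΔJ = +0 — ok.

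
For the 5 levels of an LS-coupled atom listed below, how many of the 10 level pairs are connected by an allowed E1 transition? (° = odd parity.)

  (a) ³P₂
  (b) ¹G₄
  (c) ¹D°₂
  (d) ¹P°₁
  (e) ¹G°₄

(a)–(b): forbidden (parity, ΔS, ΔL, ΔJ).
(a)–(c): forbidden (ΔS).
(a)–(d): forbidden (ΔS).
(a)–(e): forbidden (ΔS, ΔL, ΔJ).
(b)–(c): forbidden (ΔL, ΔJ).
(b)–(d): forbidden (ΔL, ΔJ).
(b)–(e): allowed.
(c)–(d): forbidden (parity).
(c)–(e): forbidden (parity, ΔL, ΔJ).
(d)–(e): forbidden (parity, ΔL, ΔJ).
Allowed pairs: 1 of 10.

1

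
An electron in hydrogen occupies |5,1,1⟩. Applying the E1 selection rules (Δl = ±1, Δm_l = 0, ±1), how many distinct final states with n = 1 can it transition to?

1

E1 requires Δl = ±1, so l_f ∈ {0, 2}; with 0 ≤ l_f ≤ n_f−1 = 0, the allowed l_f values are {0}.
For l_f = 0: m_f ∈ {m_i−1, m_i, m_i+1} ∩ [−0, 0] = {0} → 1 state.
Total: 1.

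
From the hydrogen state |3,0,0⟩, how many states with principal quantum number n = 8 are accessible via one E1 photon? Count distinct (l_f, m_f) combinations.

E1 requires Δl = ±1, so l_f ∈ {-1, 1}; with 0 ≤ l_f ≤ n_f−1 = 7, the allowed l_f values are {1}.
For l_f = 1: m_f ∈ {m_i−1, m_i, m_i+1} ∩ [−1, 1] = {-1, 0, 1} → 3 states.
Total: 3.

3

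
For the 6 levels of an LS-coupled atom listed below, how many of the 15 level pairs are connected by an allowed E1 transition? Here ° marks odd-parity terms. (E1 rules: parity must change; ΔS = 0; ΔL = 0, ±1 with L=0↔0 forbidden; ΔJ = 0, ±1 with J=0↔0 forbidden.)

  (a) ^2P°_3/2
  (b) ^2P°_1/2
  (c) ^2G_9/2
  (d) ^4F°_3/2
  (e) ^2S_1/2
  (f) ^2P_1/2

4

(a)–(b): forbidden (parity).
(a)–(c): forbidden (ΔL, ΔJ).
(a)–(d): forbidden (parity, ΔS, ΔL).
(a)–(e): allowed.
(a)–(f): allowed.
(b)–(c): forbidden (ΔL, ΔJ).
(b)–(d): forbidden (parity, ΔS, ΔL).
(b)–(e): allowed.
(b)–(f): allowed.
(c)–(d): forbidden (ΔS, ΔJ).
(c)–(e): forbidden (parity, ΔL, ΔJ).
(c)–(f): forbidden (parity, ΔL, ΔJ).
(d)–(e): forbidden (ΔS, ΔL).
(d)–(f): forbidden (ΔS, ΔL).
(e)–(f): forbidden (parity).
Allowed pairs: 4 of 15.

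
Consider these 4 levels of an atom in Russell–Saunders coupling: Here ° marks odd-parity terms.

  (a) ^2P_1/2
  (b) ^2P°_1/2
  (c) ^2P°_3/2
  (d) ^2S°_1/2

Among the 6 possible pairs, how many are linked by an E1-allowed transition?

3

(a)–(b): allowed.
(a)–(c): allowed.
(a)–(d): allowed.
(b)–(c): forbidden (parity).
(b)–(d): forbidden (parity).
(c)–(d): forbidden (parity).
Allowed pairs: 3 of 6.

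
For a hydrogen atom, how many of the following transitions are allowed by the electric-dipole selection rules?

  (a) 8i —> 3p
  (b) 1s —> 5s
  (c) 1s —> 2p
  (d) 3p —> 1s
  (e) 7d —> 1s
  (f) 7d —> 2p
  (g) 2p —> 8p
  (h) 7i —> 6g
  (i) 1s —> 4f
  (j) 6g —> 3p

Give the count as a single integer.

3

(a) forbidden — Δl = -5 (E1 requires Δl = ±1)
(b) forbidden — Δl = +0 (E1 requires Δl = ±1)
(c) allowed
(d) allowed
(e) forbidden — Δl = -2 (E1 requires Δl = ±1)
(f) allowed
(g) forbidden — Δl = +0 (E1 requires Δl = ±1)
(h) forbidden — Δl = -2 (E1 requires Δl = ±1)
(i) forbidden — Δl = +3 (E1 requires Δl = ±1)
(j) forbidden — Δl = -3 (E1 requires Δl = ±1)
Total allowed: 3 of 10.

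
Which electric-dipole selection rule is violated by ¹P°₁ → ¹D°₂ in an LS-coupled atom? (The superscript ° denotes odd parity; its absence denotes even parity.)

Reading off the term symbols: S 0→0, L 1→2, J 1→2, parity odd→odd.
ΔS = 0: S: 0 → 0 — ok.
ΔJ = 0, ±1 (not J=0↔0): J: 1 → 2, ΔJ = +1 — ok.
Parity must change: odd → odd — fails.
ΔL = 0, ±1 (not L=0↔0): L: 1 → 2, ΔL = +1 — ok.

parity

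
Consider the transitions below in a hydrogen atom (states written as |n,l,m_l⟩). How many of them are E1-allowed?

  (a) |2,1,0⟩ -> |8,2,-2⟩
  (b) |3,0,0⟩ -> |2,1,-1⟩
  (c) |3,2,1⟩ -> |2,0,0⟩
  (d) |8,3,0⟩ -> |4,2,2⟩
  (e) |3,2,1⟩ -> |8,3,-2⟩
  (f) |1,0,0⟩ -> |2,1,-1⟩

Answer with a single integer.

(a) forbidden — Δm_l = -2 (E1 requires Δm_l = 0, ±1)
(b) allowed
(c) forbidden — Δl = -2 (E1 requires Δl = ±1)
(d) forbidden — Δm_l = +2 (E1 requires Δm_l = 0, ±1)
(e) forbidden — Δm_l = -3 (E1 requires Δm_l = 0, ±1)
(f) allowed
Total allowed: 2 of 6.

2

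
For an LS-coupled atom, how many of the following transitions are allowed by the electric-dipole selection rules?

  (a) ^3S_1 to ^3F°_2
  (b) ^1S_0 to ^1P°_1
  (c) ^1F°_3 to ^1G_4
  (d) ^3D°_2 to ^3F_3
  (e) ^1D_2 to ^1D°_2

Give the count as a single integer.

(a) forbidden (ΔL fails)
(b) allowed
(c) allowed
(d) allowed
(e) allowed
Total allowed: 4 of 5.

4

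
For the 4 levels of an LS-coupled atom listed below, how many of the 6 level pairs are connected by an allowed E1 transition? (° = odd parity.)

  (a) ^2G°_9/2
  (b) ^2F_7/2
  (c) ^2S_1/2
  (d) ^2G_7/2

(a)–(b): allowed.
(a)–(c): forbidden (ΔL, ΔJ).
(a)–(d): allowed.
(b)–(c): forbidden (parity, ΔL, ΔJ).
(b)–(d): forbidden (parity).
(c)–(d): forbidden (parity, ΔL, ΔJ).
Allowed pairs: 2 of 6.

2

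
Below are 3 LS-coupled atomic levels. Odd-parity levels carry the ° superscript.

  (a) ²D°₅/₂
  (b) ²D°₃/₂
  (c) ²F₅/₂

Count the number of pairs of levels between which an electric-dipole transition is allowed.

2

(a)–(b): forbidden (parity).
(a)–(c): allowed.
(b)–(c): allowed.
Allowed pairs: 2 of 3.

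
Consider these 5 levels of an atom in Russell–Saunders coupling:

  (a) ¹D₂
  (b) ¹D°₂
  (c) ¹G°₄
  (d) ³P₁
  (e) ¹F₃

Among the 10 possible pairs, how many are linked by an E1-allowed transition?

3

(a)–(b): allowed.
(a)–(c): forbidden (ΔL, ΔJ).
(a)–(d): forbidden (parity, ΔS).
(a)–(e): forbidden (parity).
(b)–(c): forbidden (parity, ΔL, ΔJ).
(b)–(d): forbidden (ΔS).
(b)–(e): allowed.
(c)–(d): forbidden (ΔS, ΔL, ΔJ).
(c)–(e): allowed.
(d)–(e): forbidden (parity, ΔS, ΔL, ΔJ).
Allowed pairs: 3 of 10.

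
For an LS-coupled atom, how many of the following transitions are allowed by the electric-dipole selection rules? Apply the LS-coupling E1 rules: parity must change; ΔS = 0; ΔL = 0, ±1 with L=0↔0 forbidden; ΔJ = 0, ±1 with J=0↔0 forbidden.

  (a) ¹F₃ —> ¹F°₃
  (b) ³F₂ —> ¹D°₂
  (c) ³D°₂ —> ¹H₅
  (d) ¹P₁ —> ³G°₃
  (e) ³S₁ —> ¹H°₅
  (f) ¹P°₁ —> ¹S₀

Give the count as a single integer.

(a) allowed
(b) forbidden (ΔS fails)
(c) forbidden (ΔS, ΔL, ΔJ fail)
(d) forbidden (ΔS, ΔL, ΔJ fail)
(e) forbidden (ΔS, ΔL, ΔJ fail)
(f) allowed
Total allowed: 2 of 6.

2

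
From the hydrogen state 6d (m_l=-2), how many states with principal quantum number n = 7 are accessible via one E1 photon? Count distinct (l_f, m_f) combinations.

E1 requires Δl = ±1, so l_f ∈ {1, 3}; with 0 ≤ l_f ≤ n_f−1 = 6, the allowed l_f values are {1, 3}.
For l_f = 1: m_f ∈ {m_i−1, m_i, m_i+1} ∩ [−1, 1] = {-1} → 1 state.
For l_f = 3: m_f ∈ {m_i−1, m_i, m_i+1} ∩ [−3, 3] = {-3, -2, -1} → 3 states.
Total: 4.

4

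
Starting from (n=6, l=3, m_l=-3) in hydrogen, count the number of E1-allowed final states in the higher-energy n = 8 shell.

E1 requires Δl = ±1, so l_f ∈ {2, 4}; with 0 ≤ l_f ≤ n_f−1 = 7, the allowed l_f values are {2, 4}.
For l_f = 2: m_f ∈ {m_i−1, m_i, m_i+1} ∩ [−2, 2] = {-2} → 1 state.
For l_f = 4: m_f ∈ {m_i−1, m_i, m_i+1} ∩ [−4, 4] = {-4, -3, -2} → 3 states.
Total: 4.

4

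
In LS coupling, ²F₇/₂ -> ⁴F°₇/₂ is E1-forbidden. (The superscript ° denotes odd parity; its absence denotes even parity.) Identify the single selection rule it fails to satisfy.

Reading off the term symbols: S 1/2→3/2, L 3→3, J 7/2→7/2, parity even→odd.
Parity must change: even → odd — ✓.
ΔS = 0: S: 1/2 → 3/2 — ✗.
ΔL = 0, ±1 (not L=0↔0): L: 3 → 3, ΔL = +0 — ✓.
ΔJ = 0, ±1 (not J=0↔0): J: 7/2 → 7/2, ΔJ = +0 — ✓.

the ΔS = 0 rule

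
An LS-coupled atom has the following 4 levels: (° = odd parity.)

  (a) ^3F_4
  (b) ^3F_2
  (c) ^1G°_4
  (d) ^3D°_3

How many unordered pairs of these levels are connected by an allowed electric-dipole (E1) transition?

(a)–(b): forbidden (parity, ΔJ).
(a)–(c): forbidden (ΔS).
(a)–(d): allowed.
(b)–(c): forbidden (ΔS, ΔJ).
(b)–(d): allowed.
(c)–(d): forbidden (parity, ΔS, ΔL).
Allowed pairs: 2 of 6.

2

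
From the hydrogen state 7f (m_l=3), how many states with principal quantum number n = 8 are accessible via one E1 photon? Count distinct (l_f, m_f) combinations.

4

E1 requires Δl = ±1, so l_f ∈ {2, 4}; with 0 ≤ l_f ≤ n_f−1 = 7, the allowed l_f values are {2, 4}.
For l_f = 2: m_f ∈ {m_i−1, m_i, m_i+1} ∩ [−2, 2] = {2} → 1 state.
For l_f = 4: m_f ∈ {m_i−1, m_i, m_i+1} ∩ [−4, 4] = {2, 3, 4} → 3 states.
Total: 4.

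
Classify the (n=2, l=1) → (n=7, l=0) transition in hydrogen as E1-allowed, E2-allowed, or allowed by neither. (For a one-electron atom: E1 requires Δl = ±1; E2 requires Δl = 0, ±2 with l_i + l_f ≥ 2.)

E1

Δl = 0 − 1 = -1; l_i + l_f = 1.
E1 (Δl = ±1): satisfied.
E2 (Δl = 0,±2, l_i+l_f ≥ 2): not satisfied.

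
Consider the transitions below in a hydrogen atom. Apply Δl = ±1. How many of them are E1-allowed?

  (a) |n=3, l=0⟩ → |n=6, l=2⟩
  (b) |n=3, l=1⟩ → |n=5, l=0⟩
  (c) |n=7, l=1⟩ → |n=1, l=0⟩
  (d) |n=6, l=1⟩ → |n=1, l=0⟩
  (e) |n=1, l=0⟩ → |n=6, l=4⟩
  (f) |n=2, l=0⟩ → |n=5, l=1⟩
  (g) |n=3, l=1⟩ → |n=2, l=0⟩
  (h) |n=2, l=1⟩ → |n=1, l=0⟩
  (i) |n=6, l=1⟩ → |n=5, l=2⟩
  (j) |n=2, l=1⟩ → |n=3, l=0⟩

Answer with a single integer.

(a) forbidden — Δl = +2 (E1 requires Δl = ±1)
(b) allowed
(c) allowed
(d) allowed
(e) forbidden — Δl = +4 (E1 requires Δl = ±1)
(f) allowed
(g) allowed
(h) allowed
(i) allowed
(j) allowed
Total allowed: 8 of 10.

8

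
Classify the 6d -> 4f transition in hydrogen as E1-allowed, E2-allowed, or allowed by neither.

E1

Δl = 3 − 2 = +1; l_i + l_f = 5.
E1 (Δl = ±1): satisfied.
E2 (Δl = 0,±2, l_i+l_f ≥ 2): not satisfied.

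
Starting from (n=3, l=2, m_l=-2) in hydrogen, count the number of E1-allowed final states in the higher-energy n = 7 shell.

E1 requires Δl = ±1, so l_f ∈ {1, 3}; with 0 ≤ l_f ≤ n_f−1 = 6, the allowed l_f values are {1, 3}.
For l_f = 1: m_f ∈ {m_i−1, m_i, m_i+1} ∩ [−1, 1] = {-1} → 1 state.
For l_f = 3: m_f ∈ {m_i−1, m_i, m_i+1} ∩ [−3, 3] = {-3, -2, -1} → 3 states.
Total: 4.

4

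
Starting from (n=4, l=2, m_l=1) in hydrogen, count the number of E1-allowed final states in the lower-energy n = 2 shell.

2

E1 requires Δl = ±1, so l_f ∈ {1, 3}; with 0 ≤ l_f ≤ n_f−1 = 1, the allowed l_f values are {1}.
For l_f = 1: m_f ∈ {m_i−1, m_i, m_i+1} ∩ [−1, 1] = {0, 1} → 2 states.
Total: 2.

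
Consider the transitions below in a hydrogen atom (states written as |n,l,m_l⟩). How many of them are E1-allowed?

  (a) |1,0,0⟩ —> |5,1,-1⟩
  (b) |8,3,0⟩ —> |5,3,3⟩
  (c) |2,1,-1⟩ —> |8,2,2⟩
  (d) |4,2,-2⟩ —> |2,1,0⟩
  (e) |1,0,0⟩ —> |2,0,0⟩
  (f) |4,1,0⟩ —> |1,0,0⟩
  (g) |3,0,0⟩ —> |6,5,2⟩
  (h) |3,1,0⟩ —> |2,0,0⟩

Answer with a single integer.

3

(a) allowed
(b) forbidden — Δl = +0 (E1 requires Δl = ±1); Δm_l = +3 (E1 requires Δm_l = 0, ±1)
(c) forbidden — Δm_l = +3 (E1 requires Δm_l = 0, ±1)
(d) forbidden — Δm_l = +2 (E1 requires Δm_l = 0, ±1)
(e) forbidden — Δl = +0 (E1 requires Δl = ±1)
(f) allowed
(g) forbidden — Δl = +5 (E1 requires Δl = ±1); Δm_l = +2 (E1 requires Δm_l = 0, ±1)
(h) allowed
Total allowed: 3 of 8.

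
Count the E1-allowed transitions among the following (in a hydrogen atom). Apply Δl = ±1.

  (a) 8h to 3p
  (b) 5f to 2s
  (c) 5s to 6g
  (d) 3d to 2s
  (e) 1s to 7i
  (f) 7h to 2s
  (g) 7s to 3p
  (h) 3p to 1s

(a) forbidden — Δl = -4 (E1 requires Δl = ±1)
(b) forbidden — Δl = -3 (E1 requires Δl = ±1)
(c) forbidden — Δl = +4 (E1 requires Δl = ±1)
(d) forbidden — Δl = -2 (E1 requires Δl = ±1)
(e) forbidden — Δl = +6 (E1 requires Δl = ±1)
(f) forbidden — Δl = -5 (E1 requires Δl = ±1)
(g) allowed
(h) allowed
Total allowed: 2 of 8.

2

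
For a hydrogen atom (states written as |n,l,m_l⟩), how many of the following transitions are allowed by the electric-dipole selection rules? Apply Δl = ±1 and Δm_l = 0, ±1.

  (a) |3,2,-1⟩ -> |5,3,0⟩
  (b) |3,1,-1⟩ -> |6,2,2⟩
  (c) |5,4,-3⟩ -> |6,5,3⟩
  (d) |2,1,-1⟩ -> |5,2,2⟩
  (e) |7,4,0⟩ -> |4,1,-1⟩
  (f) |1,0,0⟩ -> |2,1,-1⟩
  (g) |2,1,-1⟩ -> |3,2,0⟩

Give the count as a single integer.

3

(a) allowed
(b) forbidden — Δm_l = +3 (E1 requires Δm_l = 0, ±1)
(c) forbidden — Δm_l = +6 (E1 requires Δm_l = 0, ±1)
(d) forbidden — Δm_l = +3 (E1 requires Δm_l = 0, ±1)
(e) forbidden — Δl = -3 (E1 requires Δl = ±1)
(f) allowed
(g) allowed
Total allowed: 3 of 7.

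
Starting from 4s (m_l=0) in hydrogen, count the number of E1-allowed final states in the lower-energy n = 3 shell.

3

E1 requires Δl = ±1, so l_f ∈ {-1, 1}; with 0 ≤ l_f ≤ n_f−1 = 2, the allowed l_f values are {1}.
For l_f = 1: m_f ∈ {m_i−1, m_i, m_i+1} ∩ [−1, 1] = {-1, 0, 1} → 3 states.
Total: 3.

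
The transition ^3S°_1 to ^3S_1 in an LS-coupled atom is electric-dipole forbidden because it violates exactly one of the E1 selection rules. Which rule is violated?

the L=0 ↔ L=0 exclusion

Initial level: S=1, L=0, J=1, parity odd. Final level: S=1, L=0, J=1, parity even.
Parity must change: odd → even — passes.
ΔS = 0: S: 1 → 1 — passes.
ΔL = 0, ±1 (not L=0↔0): L: 0 → 0, ΔL = +0 — fails.
ΔJ = 0, ±1 (not J=0↔0): J: 1 → 1, ΔJ = +0 — passes.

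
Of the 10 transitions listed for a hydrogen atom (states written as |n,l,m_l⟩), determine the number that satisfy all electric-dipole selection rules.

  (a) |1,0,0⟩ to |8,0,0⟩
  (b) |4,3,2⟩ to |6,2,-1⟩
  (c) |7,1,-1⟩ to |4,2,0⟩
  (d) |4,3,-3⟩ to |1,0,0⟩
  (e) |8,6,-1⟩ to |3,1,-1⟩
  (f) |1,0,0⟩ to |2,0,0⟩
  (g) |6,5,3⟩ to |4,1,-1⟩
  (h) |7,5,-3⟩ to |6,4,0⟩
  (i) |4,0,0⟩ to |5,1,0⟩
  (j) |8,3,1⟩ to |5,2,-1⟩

2

(a) forbidden — Δl = +0 (E1 requires Δl = ±1)
(b) forbidden — Δm_l = -3 (E1 requires Δm_l = 0, ±1)
(c) allowed
(d) forbidden — Δl = -3 (E1 requires Δl = ±1); Δm_l = +3 (E1 requires Δm_l = 0, ±1)
(e) forbidden — Δl = -5 (E1 requires Δl = ±1)
(f) forbidden — Δl = +0 (E1 requires Δl = ±1)
(g) forbidden — Δl = -4 (E1 requires Δl = ±1); Δm_l = -4 (E1 requires Δm_l = 0, ±1)
(h) forbidden — Δm_l = +3 (E1 requires Δm_l = 0, ±1)
(i) allowed
(j) forbidden — Δm_l = -2 (E1 requires Δm_l = 0, ±1)
Total allowed: 2 of 10.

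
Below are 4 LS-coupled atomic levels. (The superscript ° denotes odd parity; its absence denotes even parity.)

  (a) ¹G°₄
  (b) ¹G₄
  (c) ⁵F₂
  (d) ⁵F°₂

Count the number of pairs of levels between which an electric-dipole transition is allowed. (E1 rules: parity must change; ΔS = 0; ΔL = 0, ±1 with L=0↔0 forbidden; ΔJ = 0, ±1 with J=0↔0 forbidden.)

(a)–(b): allowed.
(a)–(c): forbidden (ΔS, ΔJ).
(a)–(d): forbidden (parity, ΔS, ΔJ).
(b)–(c): forbidden (parity, ΔS, ΔJ).
(b)–(d): forbidden (ΔS, ΔJ).
(c)–(d): allowed.
Allowed pairs: 2 of 6.

2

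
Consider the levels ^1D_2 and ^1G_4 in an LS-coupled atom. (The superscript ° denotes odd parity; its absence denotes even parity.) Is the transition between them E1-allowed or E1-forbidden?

Parity must change: even → even — fails.
ΔS = 0: S: 0 → 0 — passes.
ΔL = 0, ±1 (not L=0↔0): L: 2 → 4, ΔL = +2 — fails.
ΔJ = 0, ±1 (not J=0↔0): J: 2 → 4, ΔJ = +2 — fails.
Rule(s) violated: parity, ΔL, ΔJ.

forbidden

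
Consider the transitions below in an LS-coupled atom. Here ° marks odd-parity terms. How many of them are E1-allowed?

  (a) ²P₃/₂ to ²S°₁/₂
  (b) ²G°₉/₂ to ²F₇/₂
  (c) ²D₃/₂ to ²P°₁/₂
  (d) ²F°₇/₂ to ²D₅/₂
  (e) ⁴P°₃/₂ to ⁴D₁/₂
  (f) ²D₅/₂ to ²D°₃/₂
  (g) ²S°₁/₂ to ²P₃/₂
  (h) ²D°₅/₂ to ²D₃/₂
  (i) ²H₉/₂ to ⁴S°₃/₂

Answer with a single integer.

(a) allowed
(b) allowed
(c) allowed
(d) allowed
(e) allowed
(f) allowed
(g) allowed
(h) allowed
(i) forbidden (ΔS, ΔL, ΔJ fail)
Total allowed: 8 of 9.

8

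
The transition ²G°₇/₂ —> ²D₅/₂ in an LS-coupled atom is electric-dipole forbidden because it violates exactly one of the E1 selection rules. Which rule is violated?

the ΔL = 0, ±1 rule

Parity must change: odd → even — satisfied.
ΔS = 0: S: 1/2 → 1/2 — satisfied.
ΔL = 0, ±1 (not L=0↔0): L: 4 → 2, ΔL = -2 — violated.
ΔJ = 0, ±1 (not J=0↔0): J: 7/2 → 5/2, ΔJ = -1 — satisfied.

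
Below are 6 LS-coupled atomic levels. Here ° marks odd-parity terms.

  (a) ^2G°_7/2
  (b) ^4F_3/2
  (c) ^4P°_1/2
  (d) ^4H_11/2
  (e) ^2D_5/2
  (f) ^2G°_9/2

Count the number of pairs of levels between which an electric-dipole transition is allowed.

(a)–(b): forbidden (ΔS, ΔJ).
(a)–(c): forbidden (parity, ΔS, ΔL, ΔJ).
(a)–(d): forbidden (ΔS, ΔJ).
(a)–(e): forbidden (ΔL).
(a)–(f): forbidden (parity).
(b)–(c): forbidden (ΔL).
(b)–(d): forbidden (parity, ΔL, ΔJ).
(b)–(e): forbidden (parity, ΔS).
(b)–(f): forbidden (ΔS, ΔJ).
(c)–(d): forbidden (ΔL, ΔJ).
(c)–(e): forbidden (ΔS, ΔJ).
(c)–(f): forbidden (parity, ΔS, ΔL, ΔJ).
(d)–(e): forbidden (parity, ΔS, ΔL, ΔJ).
(d)–(f): forbidden (ΔS).
(e)–(f): forbidden (ΔL, ΔJ).
Allowed pairs: 0 of 15.

0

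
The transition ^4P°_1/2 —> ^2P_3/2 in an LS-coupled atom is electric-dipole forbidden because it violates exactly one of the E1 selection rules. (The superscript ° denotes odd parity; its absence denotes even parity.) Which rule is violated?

Parity must change: odd → even — satisfied.
ΔS = 0: S: 3/2 → 1/2 — violated.
ΔL = 0, ±1 (not L=0↔0): L: 1 → 1, ΔL = +0 — satisfied.
ΔJ = 0, ±1 (not J=0↔0): J: 1/2 → 3/2, ΔJ = +1 — satisfied.

the ΔS = 0 rule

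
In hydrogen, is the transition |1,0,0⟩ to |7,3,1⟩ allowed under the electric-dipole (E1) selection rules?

l: 0 → 3 (Δl = +3). Δl = ±1 ✗.
Δm_l = 1 − (0) = +1. E1 requires Δm_l = 0, ±1: ✓.
The transition is electric-dipole forbidden.

forbidden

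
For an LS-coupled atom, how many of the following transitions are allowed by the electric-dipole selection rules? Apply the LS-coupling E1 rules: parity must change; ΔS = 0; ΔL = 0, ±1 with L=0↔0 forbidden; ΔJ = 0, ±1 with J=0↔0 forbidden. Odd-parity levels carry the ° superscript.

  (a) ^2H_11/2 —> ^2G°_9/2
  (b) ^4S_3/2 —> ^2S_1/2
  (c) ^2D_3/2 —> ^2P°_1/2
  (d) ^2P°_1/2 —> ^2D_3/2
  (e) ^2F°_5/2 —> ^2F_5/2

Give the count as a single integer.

4

(a) allowed
(b) forbidden (parity, ΔS, ΔL fail)
(c) allowed
(d) allowed
(e) allowed
Total allowed: 4 of 5.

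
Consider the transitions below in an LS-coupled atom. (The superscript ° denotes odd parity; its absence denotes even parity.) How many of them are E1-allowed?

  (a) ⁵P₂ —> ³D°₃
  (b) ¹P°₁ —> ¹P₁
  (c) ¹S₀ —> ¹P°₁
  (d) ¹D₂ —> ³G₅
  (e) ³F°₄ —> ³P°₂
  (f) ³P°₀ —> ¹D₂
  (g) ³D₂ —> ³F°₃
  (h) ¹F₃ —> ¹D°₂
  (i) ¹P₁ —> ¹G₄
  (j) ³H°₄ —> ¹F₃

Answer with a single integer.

(a) forbidden (ΔS fails)
(b) allowed
(c) allowed
(d) forbidden (parity, ΔS, ΔL, ΔJ fail)
(e) forbidden (parity, ΔL, ΔJ fail)
(f) forbidden (ΔS, ΔJ fail)
(g) allowed
(h) allowed
(i) forbidden (parity, ΔL, ΔJ fail)
(j) forbidden (ΔS, ΔL fail)
Total allowed: 4 of 10.

4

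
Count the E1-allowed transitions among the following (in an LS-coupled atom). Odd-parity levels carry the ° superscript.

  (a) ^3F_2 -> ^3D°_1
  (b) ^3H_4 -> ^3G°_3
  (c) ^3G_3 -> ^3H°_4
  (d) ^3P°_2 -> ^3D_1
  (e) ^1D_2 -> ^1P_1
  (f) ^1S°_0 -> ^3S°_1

4

(a) allowed
(b) allowed
(c) allowed
(d) allowed
(e) forbidden (parity fails)
(f) forbidden (parity, ΔS, ΔL fail)
Total allowed: 4 of 6.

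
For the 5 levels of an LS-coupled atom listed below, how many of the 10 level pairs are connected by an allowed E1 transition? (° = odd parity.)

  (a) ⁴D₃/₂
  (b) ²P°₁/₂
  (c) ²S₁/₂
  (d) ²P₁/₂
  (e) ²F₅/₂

2

(a)–(b): forbidden (ΔS).
(a)–(c): forbidden (parity, ΔS, ΔL).
(a)–(d): forbidden (parity, ΔS).
(a)–(e): forbidden (parity, ΔS).
(b)–(c): allowed.
(b)–(d): allowed.
(b)–(e): forbidden (ΔL, ΔJ).
(c)–(d): forbidden (parity).
(c)–(e): forbidden (parity, ΔL, ΔJ).
(d)–(e): forbidden (parity, ΔL, ΔJ).
Allowed pairs: 2 of 10.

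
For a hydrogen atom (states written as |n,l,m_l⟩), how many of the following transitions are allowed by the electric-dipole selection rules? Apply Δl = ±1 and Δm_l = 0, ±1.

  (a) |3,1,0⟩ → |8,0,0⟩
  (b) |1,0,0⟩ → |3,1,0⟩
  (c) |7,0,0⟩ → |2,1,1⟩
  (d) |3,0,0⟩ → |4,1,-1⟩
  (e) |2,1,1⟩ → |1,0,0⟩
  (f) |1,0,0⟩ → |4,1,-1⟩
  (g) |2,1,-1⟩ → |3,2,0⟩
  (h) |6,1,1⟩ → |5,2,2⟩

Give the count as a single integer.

(a) allowed
(b) allowed
(c) allowed
(d) allowed
(e) allowed
(f) allowed
(g) allowed
(h) allowed
Total allowed: 8 of 8.

8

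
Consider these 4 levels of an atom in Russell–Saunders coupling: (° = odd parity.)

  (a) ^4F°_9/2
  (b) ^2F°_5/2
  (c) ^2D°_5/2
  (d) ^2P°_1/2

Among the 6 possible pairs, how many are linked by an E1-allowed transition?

0

(a)–(b): forbidden (parity, ΔS, ΔJ).
(a)–(c): forbidden (parity, ΔS, ΔJ).
(a)–(d): forbidden (parity, ΔS, ΔL, ΔJ).
(b)–(c): forbidden (parity).
(b)–(d): forbidden (parity, ΔL, ΔJ).
(c)–(d): forbidden (parity, ΔJ).
Allowed pairs: 0 of 6.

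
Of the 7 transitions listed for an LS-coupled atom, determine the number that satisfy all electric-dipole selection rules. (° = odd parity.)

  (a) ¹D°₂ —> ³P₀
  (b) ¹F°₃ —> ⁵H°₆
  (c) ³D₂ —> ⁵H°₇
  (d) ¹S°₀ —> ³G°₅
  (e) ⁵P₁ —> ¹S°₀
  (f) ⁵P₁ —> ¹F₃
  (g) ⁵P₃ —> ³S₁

(a) forbidden (ΔS, ΔJ fail)
(b) forbidden (parity, ΔS, ΔL, ΔJ fail)
(c) forbidden (ΔS, ΔL, ΔJ fail)
(d) forbidden (parity, ΔS, ΔL, ΔJ fail)
(e) forbidden (ΔS fails)
(f) forbidden (parity, ΔS, ΔL, ΔJ fail)
(g) forbidden (parity, ΔS, ΔJ fail)
Total allowed: 0 of 7.

0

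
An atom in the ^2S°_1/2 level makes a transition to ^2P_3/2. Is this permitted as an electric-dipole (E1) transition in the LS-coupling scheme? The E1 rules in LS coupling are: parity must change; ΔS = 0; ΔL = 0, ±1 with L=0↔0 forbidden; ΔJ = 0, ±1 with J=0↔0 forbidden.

allowed

Initial level: S=1/2, L=0, J=1/2, parity odd. Final level: S=1/2, L=1, J=3/2, parity even.
Parity must change: odd → even — ✓.
ΔS = 0: S: 1/2 → 1/2 — ✓.
ΔJ = 0, ±1 (not J=0↔0): J: 1/2 → 3/2, ΔJ = +1 — ✓.
ΔL = 0, ±1 (not L=0↔0): L: 0 → 1, ΔL = +1 — ✓.
All four E1 rules are satisfied.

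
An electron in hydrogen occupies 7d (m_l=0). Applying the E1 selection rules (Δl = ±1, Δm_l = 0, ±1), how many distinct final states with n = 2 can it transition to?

3

E1 requires Δl = ±1, so l_f ∈ {1, 3}; with 0 ≤ l_f ≤ n_f−1 = 1, the allowed l_f values are {1}.
For l_f = 1: m_f ∈ {m_i−1, m_i, m_i+1} ∩ [−1, 1] = {-1, 0, 1} → 3 states.
Total: 3.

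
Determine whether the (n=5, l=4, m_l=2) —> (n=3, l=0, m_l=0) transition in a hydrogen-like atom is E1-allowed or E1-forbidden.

forbidden

Initial l = 4, final l = 0, so Δl = -4. E1 requires Δl = ±1: fails.
m_l: 2 → 0 (Δm_l = -2). |Δm_l| ≤ 1 fails.
The transition is electric-dipole forbidden.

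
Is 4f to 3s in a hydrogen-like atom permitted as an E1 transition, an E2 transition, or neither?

neither

Δl = 0 − 3 = -3; l_i + l_f = 3.
E1 (Δl = ±1): not satisfied.
E2 (Δl = 0,±2, l_i+l_f ≥ 2): not satisfied.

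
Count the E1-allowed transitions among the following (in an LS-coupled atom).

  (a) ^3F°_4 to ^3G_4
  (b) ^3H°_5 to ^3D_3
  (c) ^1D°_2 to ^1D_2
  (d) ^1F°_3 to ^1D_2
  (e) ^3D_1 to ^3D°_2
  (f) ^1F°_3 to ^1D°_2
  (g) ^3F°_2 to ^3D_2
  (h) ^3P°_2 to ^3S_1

(a) allowed
(b) forbidden (ΔL, ΔJ fail)
(c) allowed
(d) allowed
(e) allowed
(f) forbidden (parity fails)
(g) allowed
(h) allowed
Total allowed: 6 of 8.

6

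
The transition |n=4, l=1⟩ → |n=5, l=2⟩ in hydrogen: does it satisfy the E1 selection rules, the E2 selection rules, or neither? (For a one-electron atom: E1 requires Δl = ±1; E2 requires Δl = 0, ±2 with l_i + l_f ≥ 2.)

E1

Δl = 2 − 1 = +1; l_i + l_f = 3.
E1 (Δl = ±1): satisfied.
E2 (Δl = 0,±2, l_i+l_f ≥ 2): not satisfied.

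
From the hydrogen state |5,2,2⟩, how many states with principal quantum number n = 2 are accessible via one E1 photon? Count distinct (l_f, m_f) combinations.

1

E1 requires Δl = ±1, so l_f ∈ {1, 3}; with 0 ≤ l_f ≤ n_f−1 = 1, the allowed l_f values are {1}.
For l_f = 1: m_f ∈ {m_i−1, m_i, m_i+1} ∩ [−1, 1] = {1} → 1 state.
Total: 1.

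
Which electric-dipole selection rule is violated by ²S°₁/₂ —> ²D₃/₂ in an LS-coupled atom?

Initial level: S=1/2, L=0, J=1/2, parity odd. Final level: S=1/2, L=2, J=3/2, parity even.
ΔJ = 0, ±1 (not J=0↔0): J: 1/2 → 3/2, ΔJ = +1 — ok.
ΔL = 0, ±1 (not L=0↔0): L: 0 → 2, ΔL = +2 — fails.
ΔS = 0: S: 1/2 → 1/2 — ok.
Parity must change: odd → even — ok.

the ΔL = 0, ±1 rule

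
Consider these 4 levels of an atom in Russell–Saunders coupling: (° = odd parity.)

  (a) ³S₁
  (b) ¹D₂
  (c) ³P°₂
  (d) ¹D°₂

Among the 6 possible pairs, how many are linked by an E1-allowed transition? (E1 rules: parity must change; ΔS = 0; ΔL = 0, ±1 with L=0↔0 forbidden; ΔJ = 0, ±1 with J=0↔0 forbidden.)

2

(a)–(b): forbidden (parity, ΔS, ΔL).
(a)–(c): allowed.
(a)–(d): forbidden (ΔS, ΔL).
(b)–(c): forbidden (ΔS).
(b)–(d): allowed.
(c)–(d): forbidden (parity, ΔS).
Allowed pairs: 2 of 6.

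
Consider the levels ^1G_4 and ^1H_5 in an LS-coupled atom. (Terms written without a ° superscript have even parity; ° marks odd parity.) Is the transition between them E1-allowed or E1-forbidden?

ΔS = 0: S: 0 → 0 — passes.
ΔL = 0, ±1 (not L=0↔0): L: 4 → 5, ΔL = +1 — passes.
ΔJ = 0, ±1 (not J=0↔0): J: 4 → 5, ΔJ = +1 — passes.
Parity must change: even → even — fails.
Rule(s) violated: parity.

forbidden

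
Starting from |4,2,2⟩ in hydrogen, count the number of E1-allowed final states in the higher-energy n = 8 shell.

E1 requires Δl = ±1, so l_f ∈ {1, 3}; with 0 ≤ l_f ≤ n_f−1 = 7, the allowed l_f values are {1, 3}.
For l_f = 1: m_f ∈ {m_i−1, m_i, m_i+1} ∩ [−1, 1] = {1} → 1 state.
For l_f = 3: m_f ∈ {m_i−1, m_i, m_i+1} ∩ [−3, 3] = {1, 2, 3} → 3 states.
Total: 4.

4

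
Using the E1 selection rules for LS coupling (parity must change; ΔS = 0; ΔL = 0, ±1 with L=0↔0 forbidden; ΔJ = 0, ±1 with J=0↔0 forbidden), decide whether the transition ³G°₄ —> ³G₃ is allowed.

allowed

ΔS = 0: S: 1 → 1 — ✓.
ΔL = 0, ±1 (not L=0↔0): L: 4 → 4, ΔL = +0 — ✓.
ΔJ = 0, ±1 (not J=0↔0): J: 4 → 3, ΔJ = -1 — ✓.
Parity must change: odd → even — ✓.
All four E1 rules are satisfied.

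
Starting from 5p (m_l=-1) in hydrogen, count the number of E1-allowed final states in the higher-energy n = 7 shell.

4

E1 requires Δl = ±1, so l_f ∈ {0, 2}; with 0 ≤ l_f ≤ n_f−1 = 6, the allowed l_f values are {0, 2}.
For l_f = 0: m_f ∈ {m_i−1, m_i, m_i+1} ∩ [−0, 0] = {0} → 1 state.
For l_f = 2: m_f ∈ {m_i−1, m_i, m_i+1} ∩ [−2, 2] = {-2, -1, 0} → 3 states.
Total: 4.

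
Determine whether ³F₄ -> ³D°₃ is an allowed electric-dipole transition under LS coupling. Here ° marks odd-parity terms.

allowed

Initial level: S=1, L=3, J=4, parity even. Final level: S=1, L=2, J=3, parity odd.
Parity must change: even → odd — ok.
ΔS = 0: S: 1 → 1 — ok.
ΔL = 0, ±1 (not L=0↔0): L: 3 → 2, ΔL = -1 — ok.
ΔJ = 0, ±1 (not J=0↔0): J: 4 → 3, ΔJ = -1 — ok.
All four E1 rules are satisfied.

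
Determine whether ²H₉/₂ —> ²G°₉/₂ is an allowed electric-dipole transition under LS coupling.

Initial level: S=1/2, L=5, J=9/2, parity even. Final level: S=1/2, L=4, J=9/2, parity odd.
Parity must change: even → odd — ok.
ΔS = 0: S: 1/2 → 1/2 — ok.
ΔL = 0, ±1 (not L=0↔0): L: 5 → 4, ΔL = -1 — ok.
ΔJ = 0, ±1 (not J=0↔0): J: 9/2 → 9/2, ΔJ = +0 — ok.
All four E1 rules are satisfied.

allowed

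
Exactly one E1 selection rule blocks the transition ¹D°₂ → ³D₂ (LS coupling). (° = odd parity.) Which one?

Reading off the term symbols: S 0→1, L 2→2, J 2→2, parity odd→even.
Parity must change: odd → even — ✓.
ΔS = 0: S: 0 → 1 — ✗.
ΔL = 0, ±1 (not L=0↔0): L: 2 → 2, ΔL = +0 — ✓.
ΔJ = 0, ±1 (not J=0↔0): J: 2 → 2, ΔJ = +0 — ✓.

the ΔS = 0 rule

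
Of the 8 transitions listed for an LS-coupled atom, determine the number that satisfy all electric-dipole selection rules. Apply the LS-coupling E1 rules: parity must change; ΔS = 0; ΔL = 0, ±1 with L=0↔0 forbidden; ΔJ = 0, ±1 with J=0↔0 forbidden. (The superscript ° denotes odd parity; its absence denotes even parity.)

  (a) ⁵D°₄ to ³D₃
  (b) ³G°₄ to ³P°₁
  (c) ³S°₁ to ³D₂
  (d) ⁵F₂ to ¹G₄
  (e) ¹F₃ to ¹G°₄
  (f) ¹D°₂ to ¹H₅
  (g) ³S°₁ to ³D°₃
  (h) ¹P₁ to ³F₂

1

(a) forbidden (ΔS fails)
(b) forbidden (parity, ΔL, ΔJ fail)
(c) forbidden (ΔL fails)
(d) forbidden (parity, ΔS, ΔJ fail)
(e) allowed
(f) forbidden (ΔL, ΔJ fail)
(g) forbidden (parity, ΔL, ΔJ fail)
(h) forbidden (parity, ΔS, ΔL fail)
Total allowed: 1 of 8.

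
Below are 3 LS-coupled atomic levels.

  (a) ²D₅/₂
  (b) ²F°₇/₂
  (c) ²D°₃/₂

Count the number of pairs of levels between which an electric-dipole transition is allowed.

(a)–(b): allowed.
(a)–(c): allowed.
(b)–(c): forbidden (parity, ΔJ).
Allowed pairs: 2 of 3.

2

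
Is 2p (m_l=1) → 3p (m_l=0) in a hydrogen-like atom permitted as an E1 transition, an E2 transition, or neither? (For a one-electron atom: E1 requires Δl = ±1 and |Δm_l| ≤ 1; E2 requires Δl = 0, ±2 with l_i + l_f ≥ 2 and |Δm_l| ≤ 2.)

E2

Δl = 1 − 1 = +0; l_i + l_f = 2.
Δm_l = -1.
E1 (Δl = ±1, |Δm_l| ≤ 1): not satisfied.
E2 (Δl = 0,±2, l_i+l_f ≥ 2, |Δm_l| ≤ 2): satisfied.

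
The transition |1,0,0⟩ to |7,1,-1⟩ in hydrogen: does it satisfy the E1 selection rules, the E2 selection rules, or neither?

E1

Δl = 1 − 0 = +1; l_i + l_f = 1.
Δm_l = -1.
E1 (Δl = ±1, |Δm_l| ≤ 1): satisfied.
E2 (Δl = 0,±2, l_i+l_f ≥ 2, |Δm_l| ≤ 2): not satisfied.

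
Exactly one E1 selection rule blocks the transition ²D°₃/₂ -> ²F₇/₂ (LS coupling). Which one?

the ΔJ = 0, ±1 rule

Reading off the term symbols: S 1/2→1/2, L 2→3, J 3/2→7/2, parity odd→even.
Parity must change: odd → even — ✓.
ΔS = 0: S: 1/2 → 1/2 — ✓.
ΔL = 0, ±1 (not L=0↔0): L: 2 → 3, ΔL = +1 — ✓.
ΔJ = 0, ±1 (not J=0↔0): J: 3/2 → 7/2, ΔJ = +2 — ✗.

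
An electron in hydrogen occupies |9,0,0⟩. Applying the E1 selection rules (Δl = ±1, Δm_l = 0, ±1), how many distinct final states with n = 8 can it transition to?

3

E1 requires Δl = ±1, so l_f ∈ {-1, 1}; with 0 ≤ l_f ≤ n_f−1 = 7, the allowed l_f values are {1}.
For l_f = 1: m_f ∈ {m_i−1, m_i, m_i+1} ∩ [−1, 1] = {-1, 0, 1} → 3 states.
Total: 3.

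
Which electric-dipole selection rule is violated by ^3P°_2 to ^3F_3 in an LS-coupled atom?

ΔL = 0, ±1 (not L=0↔0): L: 1 → 3, ΔL = +2 — violated.
ΔJ = 0, ±1 (not J=0↔0): J: 2 → 3, ΔJ = +1 — satisfied.
Parity must change: odd → even — satisfied.
ΔS = 0: S: 1 → 1 — satisfied.

the ΔL = 0, ±1 rule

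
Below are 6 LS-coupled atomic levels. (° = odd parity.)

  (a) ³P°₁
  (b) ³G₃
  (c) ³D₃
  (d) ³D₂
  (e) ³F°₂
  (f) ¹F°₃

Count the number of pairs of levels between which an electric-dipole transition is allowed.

(a)–(b): forbidden (ΔL, ΔJ).
(a)–(c): forbidden (ΔJ).
(a)–(d): allowed.
(a)–(e): forbidden (parity, ΔL).
(a)–(f): forbidden (parity, ΔS, ΔL, ΔJ).
(b)–(c): forbidden (parity, ΔL).
(b)–(d): forbidden (parity, ΔL).
(b)–(e): allowed.
(b)–(f): forbidden (ΔS).
(c)–(d): forbidden (parity).
(c)–(e): allowed.
(c)–(f): forbidden (ΔS).
(d)–(e): allowed.
(d)–(f): forbidden (ΔS).
(e)–(f): forbidden (parity, ΔS).
Allowed pairs: 4 of 15.

4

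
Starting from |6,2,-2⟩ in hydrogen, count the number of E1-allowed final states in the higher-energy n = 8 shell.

E1 requires Δl = ±1, so l_f ∈ {1, 3}; with 0 ≤ l_f ≤ n_f−1 = 7, the allowed l_f values are {1, 3}.
For l_f = 1: m_f ∈ {m_i−1, m_i, m_i+1} ∩ [−1, 1] = {-1} → 1 state.
For l_f = 3: m_f ∈ {m_i−1, m_i, m_i+1} ∩ [−3, 3] = {-3, -2, -1} → 3 states.
Total: 4.

4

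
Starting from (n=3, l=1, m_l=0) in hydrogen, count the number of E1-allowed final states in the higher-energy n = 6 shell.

4

E1 requires Δl = ±1, so l_f ∈ {0, 2}; with 0 ≤ l_f ≤ n_f−1 = 5, the allowed l_f values are {0, 2}.
For l_f = 0: m_f ∈ {m_i−1, m_i, m_i+1} ∩ [−0, 0] = {0} → 1 state.
For l_f = 2: m_f ∈ {m_i−1, m_i, m_i+1} ∩ [−2, 2] = {-1, 0, 1} → 3 states.
Total: 4.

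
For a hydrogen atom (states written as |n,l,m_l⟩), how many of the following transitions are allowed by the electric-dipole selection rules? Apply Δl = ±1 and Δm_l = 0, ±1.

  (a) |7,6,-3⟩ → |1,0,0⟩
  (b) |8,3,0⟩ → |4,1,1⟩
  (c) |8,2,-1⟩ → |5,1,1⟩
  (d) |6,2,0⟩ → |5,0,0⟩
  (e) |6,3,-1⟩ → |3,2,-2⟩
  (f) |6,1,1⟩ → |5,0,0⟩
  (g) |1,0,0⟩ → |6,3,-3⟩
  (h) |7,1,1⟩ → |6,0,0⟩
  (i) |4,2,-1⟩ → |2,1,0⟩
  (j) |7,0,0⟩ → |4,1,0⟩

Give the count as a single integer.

5

(a) forbidden — Δl = -6 (E1 requires Δl = ±1); Δm_l = +3 (E1 requires Δm_l = 0, ±1)
(b) forbidden — Δl = -2 (E1 requires Δl = ±1)
(c) forbidden — Δm_l = +2 (E1 requires Δm_l = 0, ±1)
(d) forbidden — Δl = -2 (E1 requires Δl = ±1)
(e) allowed
(f) allowed
(g) forbidden — Δl = +3 (E1 requires Δl = ±1); Δm_l = -3 (E1 requires Δm_l = 0, ±1)
(h) allowed
(i) allowed
(j) allowed
Total allowed: 5 of 10.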